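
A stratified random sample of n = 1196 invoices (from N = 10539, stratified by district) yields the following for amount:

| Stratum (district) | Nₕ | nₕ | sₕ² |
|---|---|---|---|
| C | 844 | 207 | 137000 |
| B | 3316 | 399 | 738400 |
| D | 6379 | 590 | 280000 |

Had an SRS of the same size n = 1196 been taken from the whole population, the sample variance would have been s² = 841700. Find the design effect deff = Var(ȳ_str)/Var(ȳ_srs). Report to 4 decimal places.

Var(ȳ_str) = Σ Wₕ²(1−fₕ)sₕ²/nₕ with Wₕ = Nₕ/10539:
  C: (844/10539)²·(1−207/844)·137000/207 = 3.2035632
  B: (3316/10539)²·(1−399/3316)·738400/399 = 161.16507
  D: (6379/10539)²·(1−590/6379)·280000/590 = 157.78415
  → Var(ȳ_str) = 322.15278.
Var(ȳ_srs) = (1 − 1196/10539)·841700/1196 = 623.89728.
deff = 322.15278 / 623.89728 = 0.5164.

0.5164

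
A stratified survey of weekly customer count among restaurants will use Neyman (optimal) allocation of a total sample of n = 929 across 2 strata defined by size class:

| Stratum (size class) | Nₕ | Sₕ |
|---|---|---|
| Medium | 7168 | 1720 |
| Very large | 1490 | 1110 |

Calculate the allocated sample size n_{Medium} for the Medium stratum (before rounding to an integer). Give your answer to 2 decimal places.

819.12

Neyman allocation: nₕ = n·NₕSₕ / Σⱼ NⱼSⱼ.
Σ NⱼSⱼ = 7168·1720 + 1490·1110 = 1.398286 × 10^7.
n_{Medium} = 929·7168·1720 / (1.398286 × 10^7) = 819.12.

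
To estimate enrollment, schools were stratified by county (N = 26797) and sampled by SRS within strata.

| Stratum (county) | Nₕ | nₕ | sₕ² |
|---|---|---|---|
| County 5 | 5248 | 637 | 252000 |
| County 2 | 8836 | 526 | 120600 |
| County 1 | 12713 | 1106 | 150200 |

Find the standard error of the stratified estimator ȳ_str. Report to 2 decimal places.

8.04

Var(ȳ_str) = Σₕ Wₕ²(1 − fₕ)sₕ²/nₕ with Wₕ = Nₕ/N, N = 26797.
County 5: Wₕ = 0.19584282; term = 0.19584282²·(1 − 0.12137957)·252000/637 = 13.33146.
County 2: Wₕ = 0.32973840; term = 0.32973840²·(1 − 0.05952920)·120600/526 = 23.444768.
County 1: Wₕ = 0.47441878; term = 0.47441878²·(1 − 0.08699756)·150200/1106 = 27.906829.
Sum = 64.683057.
SE = √(64.683057) = 8.04.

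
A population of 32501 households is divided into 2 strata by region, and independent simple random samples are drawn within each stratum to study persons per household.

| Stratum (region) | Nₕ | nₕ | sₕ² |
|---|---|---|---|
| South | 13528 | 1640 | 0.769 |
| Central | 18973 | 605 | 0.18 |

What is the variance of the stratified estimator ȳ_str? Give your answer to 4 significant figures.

Var(ȳ_str) = Σₕ Wₕ²(1 − fₕ)sₕ²/nₕ with Wₕ = Nₕ/N, N = 32501.
South: Wₕ = 0.41623335; term = 0.41623335²·(1 − 0.12123004)·0.769/1640 = 7.1389023 × 10^-5.
Central: Wₕ = 0.58376665; term = 0.58376665²·(1 − 0.03188742)·0.18/605 = 9.8157064 × 10^-5.
Sum = 1.6954609 × 10^-4.

1.695 × 10^-4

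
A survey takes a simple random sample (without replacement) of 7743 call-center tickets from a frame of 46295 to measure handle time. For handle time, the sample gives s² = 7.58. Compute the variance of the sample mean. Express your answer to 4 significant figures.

Under SRS without replacement, Var(ȳ) = (1 − f)·s²/n with f = n/N = 7743/46295 = 0.16725348.
Var(ȳ) = (1 − 0.16725348)·7.58/7743 = 0.83274652·9.7894873 × 10^-4 = 8.1521614 × 10^-4.

8.152 × 10^-4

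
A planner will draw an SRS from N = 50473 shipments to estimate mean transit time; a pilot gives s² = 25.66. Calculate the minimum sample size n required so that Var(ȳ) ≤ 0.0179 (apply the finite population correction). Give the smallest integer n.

Without fpc, n₀ = s²/D = 25.66/0.0179 = 1433.5196.
With fpc, (1 − n/N)·s²/n ≤ D requires n ≥ n₀/(1 + n₀/N) = 1433.5196/(1 + 1433.5196/50473) = 1393.9296.
Rounding up, n = 1394.

1394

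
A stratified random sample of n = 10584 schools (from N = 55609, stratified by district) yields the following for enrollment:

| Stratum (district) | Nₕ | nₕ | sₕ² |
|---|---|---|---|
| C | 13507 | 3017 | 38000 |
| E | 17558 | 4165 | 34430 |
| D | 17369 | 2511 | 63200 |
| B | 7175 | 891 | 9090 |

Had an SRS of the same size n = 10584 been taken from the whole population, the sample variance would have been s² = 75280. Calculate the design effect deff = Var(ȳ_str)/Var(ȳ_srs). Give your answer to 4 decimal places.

Var(ȳ_str) = Σ Wₕ²(1−fₕ)sₕ²/nₕ with Wₕ = Nₕ/55609:
  C: (13507/55609)²·(1−3017/13507)·38000/3017 = 0.5771019
  E: (17558/55609)²·(1−4165/17558)·34430/4165 = 0.62861503
  D: (17369/55609)²·(1−2511/17369)·63200/2511 = 2.1004646
  B: (7175/55609)²·(1−891/7175)·9090/891 = 0.14874901
  → Var(ȳ_str) = 3.4549305.
Var(ȳ_srs) = (1 − 10584/55609)·75280/10584 = 5.7588851.
deff = 3.4549305 / 5.7588851 = 0.5999.

0.5999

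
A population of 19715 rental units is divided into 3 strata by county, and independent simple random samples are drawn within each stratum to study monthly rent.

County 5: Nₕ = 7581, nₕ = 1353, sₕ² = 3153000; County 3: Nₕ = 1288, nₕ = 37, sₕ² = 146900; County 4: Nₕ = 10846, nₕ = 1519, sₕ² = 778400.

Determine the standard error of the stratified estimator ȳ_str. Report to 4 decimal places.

20.8065

Var(ȳ_str) = Σₕ Wₕ²(1 − fₕ)sₕ²/nₕ with Wₕ = Nₕ/N, N = 19715.
County 5: Wₕ = 0.38452955; term = 0.38452955²·(1 − 0.17847250)·3153000/1353 = 283.07904.
County 3: Wₕ = 0.06533097; term = 0.06533097²·(1 − 0.02872671)·146900/37 = 16.458857.
County 4: Wₕ = 0.55013949; term = 0.55013949²·(1 − 0.14005163)·778400/1519 = 133.37151.
Sum = 432.90941.
SE = √(432.90941) = 20.8065.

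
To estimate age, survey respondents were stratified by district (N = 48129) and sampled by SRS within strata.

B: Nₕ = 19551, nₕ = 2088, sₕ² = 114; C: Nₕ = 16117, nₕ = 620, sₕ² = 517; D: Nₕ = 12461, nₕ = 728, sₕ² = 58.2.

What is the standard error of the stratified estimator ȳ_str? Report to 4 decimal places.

0.3209

Var(ȳ_str) = Σₕ Wₕ²(1 − fₕ)sₕ²/nₕ with Wₕ = Nₕ/N, N = 48129.
B: Wₕ = 0.40622078; term = 0.40622078²·(1 − 0.10679761)·114/2088 = 0.0080472688.
C: Wₕ = 0.33487087; term = 0.33487087²·(1 − 0.03846870)·517/620 = 0.089911867.
D: Wₕ = 0.25890835; term = 0.25890835²·(1 − 0.05842228)·58.2/728 = 0.0050459146.
Sum = 0.10300505.
SE = √(0.10300505) = 0.3209.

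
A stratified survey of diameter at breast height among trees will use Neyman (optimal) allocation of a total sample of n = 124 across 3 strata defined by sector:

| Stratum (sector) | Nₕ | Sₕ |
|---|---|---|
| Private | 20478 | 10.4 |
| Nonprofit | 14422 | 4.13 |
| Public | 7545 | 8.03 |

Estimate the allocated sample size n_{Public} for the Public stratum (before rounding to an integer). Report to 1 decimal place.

Neyman allocation: nₕ = n·NₕSₕ / Σⱼ NⱼSⱼ.
Σ NⱼSⱼ = 20478·10.4 + 14422·4.13 + 7545·8.03 = 333120.41.
n_{Public} = 124·7545·8.03 / 333120.41 = 22.6.

22.6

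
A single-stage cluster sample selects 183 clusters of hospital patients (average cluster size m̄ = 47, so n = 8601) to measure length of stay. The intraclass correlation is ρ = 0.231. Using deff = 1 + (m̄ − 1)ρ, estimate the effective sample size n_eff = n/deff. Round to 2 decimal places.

739.81

deff = 1 + (47 − 1)·0.231 = 1 + 10.626 = 11.626.
n_eff = 8601 / 11.626 = 739.81.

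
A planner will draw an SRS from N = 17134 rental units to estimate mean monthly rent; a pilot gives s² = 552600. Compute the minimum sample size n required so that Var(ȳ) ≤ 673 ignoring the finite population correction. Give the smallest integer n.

822

Without fpc, n₀ = s²/D = 552600/673 = 821.0996.
Rounding up, n = 822.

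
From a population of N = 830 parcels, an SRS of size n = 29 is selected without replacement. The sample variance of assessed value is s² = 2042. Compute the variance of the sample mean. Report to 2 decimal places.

67.95

Under SRS without replacement, Var(ȳ) = (1 − f)·s²/n with f = n/N = 29/830 = 0.03493976.
Var(ȳ) = (1 − 0.03493976)·2042/29 = 0.96506024·70.413793 = 67.953552.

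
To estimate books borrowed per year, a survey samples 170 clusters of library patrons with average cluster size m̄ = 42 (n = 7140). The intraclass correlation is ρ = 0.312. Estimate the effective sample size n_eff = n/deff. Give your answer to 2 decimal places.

517.69

deff = 1 + (42 − 1)·0.312 = 1 + 12.792 = 13.792.
n_eff = 7140 / 13.792 = 517.69.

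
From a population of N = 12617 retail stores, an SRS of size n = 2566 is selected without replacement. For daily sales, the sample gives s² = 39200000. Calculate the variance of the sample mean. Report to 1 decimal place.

Under SRS without replacement, Var(ȳ) = (1 − f)·s²/n with f = n/N = 2566/12617 = 0.20337640.
Var(ȳ) = (1 − 0.20337640)·39200000/2566 = 0.79662360·15276.695 = 12169.776.

12169.8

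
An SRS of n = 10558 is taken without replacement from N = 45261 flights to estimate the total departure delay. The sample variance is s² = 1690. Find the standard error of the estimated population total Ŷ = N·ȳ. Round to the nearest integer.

15856

Var(Ŷ) = N²·Var(ȳ) = N²·(1 − n/N)·s²/n.
f = 10558/45261 = 0.23326926; Var(ȳ) = 0.76673074·1690/10558 = 0.12272921.
Var(Ŷ) = 45261² · 0.12272921 = 2.5141792 × 10^8.
SE(Ŷ) = √(2.5141792 × 10^8) = 15856.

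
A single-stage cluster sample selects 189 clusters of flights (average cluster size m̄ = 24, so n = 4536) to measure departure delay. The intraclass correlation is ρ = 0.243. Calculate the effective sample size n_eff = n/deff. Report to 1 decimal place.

688.4

deff = 1 + (24 − 1)·0.243 = 1 + 5.589 = 6.589.
n_eff = 4536 / 6.589 = 688.4.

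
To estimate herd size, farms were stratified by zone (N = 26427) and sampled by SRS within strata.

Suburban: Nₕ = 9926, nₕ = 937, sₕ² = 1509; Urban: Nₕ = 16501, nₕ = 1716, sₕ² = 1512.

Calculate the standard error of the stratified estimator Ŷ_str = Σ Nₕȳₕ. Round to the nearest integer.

18938

Var(Ŷ_str) = Σₕ Nₕ²(1 − fₕ)sₕ²/nₕ.
Suburban: 9926²·(1 − 937/9926)·1509/937 = 1.436929 × 10^8.
Urban: 16501²·(1 − 1716/16501)·1512/1716 = 2.1496418 × 10^8.
Sum = 3.5865708 × 10^8.
SE = √(3.5865708 × 10^8) = 18938.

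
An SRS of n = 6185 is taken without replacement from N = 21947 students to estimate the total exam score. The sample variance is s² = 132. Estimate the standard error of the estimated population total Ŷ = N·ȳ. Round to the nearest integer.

2717

Var(Ŷ) = N²·Var(ȳ) = N²·(1 − n/N)·s²/n.
f = 6185/21947 = 0.28181528; Var(ȳ) = 0.71818472·132/6185 = 0.015327467.
Var(Ŷ) = 21947² · 0.015327467 = 7.3827934 × 10^6.
SE(Ŷ) = √(7.3827934 × 10^6) = 2717.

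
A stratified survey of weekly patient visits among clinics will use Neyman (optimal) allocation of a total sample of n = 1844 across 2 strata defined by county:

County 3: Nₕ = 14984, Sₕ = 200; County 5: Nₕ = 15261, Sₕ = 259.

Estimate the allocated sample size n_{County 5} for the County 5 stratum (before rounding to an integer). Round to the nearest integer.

Neyman allocation: nₕ = n·NₕSₕ / Σⱼ NⱼSⱼ.
Σ NⱼSⱼ = 14984·200 + 15261·259 = 6.949399 × 10^6.
n_{County 5} = 1844·15261·259 / (6.949399 × 10^6) = 1049.

1049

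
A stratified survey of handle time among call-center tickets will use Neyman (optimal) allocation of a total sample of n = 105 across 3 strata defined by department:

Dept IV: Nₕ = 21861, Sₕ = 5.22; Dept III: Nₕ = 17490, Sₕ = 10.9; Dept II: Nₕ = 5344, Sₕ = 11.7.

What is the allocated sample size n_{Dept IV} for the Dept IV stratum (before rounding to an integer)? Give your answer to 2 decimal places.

32.62

Neyman allocation: nₕ = n·NₕSₕ / Σⱼ NⱼSⱼ.
Σ NⱼSⱼ = 21861·5.22 + 17490·10.9 + 5344·11.7 = 367280.22.
n_{Dept IV} = 105·21861·5.22 / 367280.22 = 32.62.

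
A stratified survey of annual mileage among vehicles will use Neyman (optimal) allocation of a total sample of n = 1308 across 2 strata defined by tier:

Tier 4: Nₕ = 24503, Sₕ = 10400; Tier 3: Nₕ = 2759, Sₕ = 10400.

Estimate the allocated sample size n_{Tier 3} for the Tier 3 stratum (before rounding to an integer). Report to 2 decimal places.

132.37

Neyman allocation: nₕ = n·NₕSₕ / Σⱼ NⱼSⱼ.
Σ NⱼSⱼ = 24503·10400 + 2759·10400 = 2.835248 × 10^8.
n_{Tier 3} = 1308·2759·10400 / (2.835248 × 10^8) = 132.37.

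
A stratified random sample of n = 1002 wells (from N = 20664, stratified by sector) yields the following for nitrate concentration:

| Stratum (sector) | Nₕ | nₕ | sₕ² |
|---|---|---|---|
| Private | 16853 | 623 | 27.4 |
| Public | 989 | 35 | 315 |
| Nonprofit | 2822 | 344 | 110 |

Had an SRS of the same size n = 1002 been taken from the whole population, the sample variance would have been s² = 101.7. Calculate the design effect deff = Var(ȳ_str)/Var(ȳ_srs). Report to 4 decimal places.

0.5519

Var(ȳ_str) = Σ Wₕ²(1−fₕ)sₕ²/nₕ with Wₕ = Nₕ/20664:
  Private: (16853/20664)²·(1−623/16853)·27.4/623 = 0.028172765
  Public: (989/20664)²·(1−35/989)·315/35 = 0.019886502
  Nonprofit: (2822/20664)²·(1−344/2822)·110/344 = 0.0052367732
  → Var(ȳ_str) = 0.05329604.
Var(ȳ_srs) = (1 − 1002/20664)·101.7/1002 = 0.096575403.
deff = 0.05329604 / 0.096575403 = 0.5519.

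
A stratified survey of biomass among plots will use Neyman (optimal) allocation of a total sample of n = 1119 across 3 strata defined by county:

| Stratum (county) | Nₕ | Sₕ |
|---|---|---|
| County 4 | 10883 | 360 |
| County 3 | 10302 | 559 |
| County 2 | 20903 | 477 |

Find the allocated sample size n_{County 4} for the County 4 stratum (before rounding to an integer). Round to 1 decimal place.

Neyman allocation: nₕ = n·NₕSₕ / Σⱼ NⱼSⱼ.
Σ NⱼSⱼ = 10883·360 + 10302·559 + 20903·477 = 1.9647429 × 10^7.
n_{County 4} = 1119·10883·360 / (1.9647429 × 10^7) = 223.1.

223.1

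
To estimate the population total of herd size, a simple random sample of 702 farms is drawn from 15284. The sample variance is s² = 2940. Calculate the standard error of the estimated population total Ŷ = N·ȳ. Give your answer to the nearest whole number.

30551

Var(Ŷ) = N²·Var(ȳ) = N²·(1 − n/N)·s²/n.
f = 702/15284 = 0.04593038; Var(ȳ) = 0.95406962·2940/702 = 3.9956762.
Var(Ŷ) = 15284² · 3.9956762 = 9.3339258 × 10^8.
SE(Ŷ) = √(9.3339258 × 10^8) = 30551.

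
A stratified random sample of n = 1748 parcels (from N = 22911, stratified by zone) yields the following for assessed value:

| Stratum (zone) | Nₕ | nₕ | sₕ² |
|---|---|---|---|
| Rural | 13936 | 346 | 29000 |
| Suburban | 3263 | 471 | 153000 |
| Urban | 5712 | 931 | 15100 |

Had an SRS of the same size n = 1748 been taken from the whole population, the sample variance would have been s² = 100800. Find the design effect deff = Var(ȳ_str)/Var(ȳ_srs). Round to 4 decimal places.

0.6894

Var(ȳ_str) = Σ Wₕ²(1−fₕ)sₕ²/nₕ with Wₕ = Nₕ/22911:
  Rural: (13936/22911)²·(1−346/13936)·29000/346 = 30.24067
  Suburban: (3263/22911)²·(1−471/3263)·153000/471 = 5.6378682
  Urban: (5712/22911)²·(1−931/5712)·15100/931 = 0.84381282
  → Var(ȳ_str) = 36.722351.
Var(ȳ_srs) = (1 − 1748/22911)·100800/1748 = 53.266271.
deff = 36.722351 / 53.266271 = 0.6894.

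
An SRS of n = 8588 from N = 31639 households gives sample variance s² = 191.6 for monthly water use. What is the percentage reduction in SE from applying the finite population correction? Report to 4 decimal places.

f = n/N = 8588/31639 = 0.27143715.
SE_no-fpc = √(s²/n) = 0.14936599; SE_fpc = √((1−f)s²/n) = 0.12749268.
Ratio = √(1−f) = 0.85355893. Reduction = 100·(1 − 0.85355893) = 14.6441%.

14.6441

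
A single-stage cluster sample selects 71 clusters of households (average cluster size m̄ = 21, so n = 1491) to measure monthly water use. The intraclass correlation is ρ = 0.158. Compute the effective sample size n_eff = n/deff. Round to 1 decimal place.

deff = 1 + (21 − 1)·0.158 = 1 + 3.16 = 4.16.
n_eff = 1491 / 4.16 = 358.4.

358.4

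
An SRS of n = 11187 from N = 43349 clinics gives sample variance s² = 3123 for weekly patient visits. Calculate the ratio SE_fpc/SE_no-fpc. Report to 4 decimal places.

f = n/N = 11187/43349 = 0.25806824.
SE_no-fpc = √(s²/n) = 0.52835908; SE_fpc = √((1−f)s²/n) = 0.45510453.
Ratio = √(1−f) = 0.86135461.

0.8614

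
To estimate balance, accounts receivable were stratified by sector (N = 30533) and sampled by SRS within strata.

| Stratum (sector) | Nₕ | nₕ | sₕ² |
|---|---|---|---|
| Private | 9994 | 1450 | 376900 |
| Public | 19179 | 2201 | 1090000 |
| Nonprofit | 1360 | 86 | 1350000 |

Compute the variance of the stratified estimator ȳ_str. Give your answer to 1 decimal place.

Var(ȳ_str) = Σₕ Wₕ²(1 − fₕ)sₕ²/nₕ with Wₕ = Nₕ/N, N = 30533.
Private: Wₕ = 0.32731798; term = 0.32731798²·(1 − 0.14508705)·376900/1450 = 23.807827.
Public: Wₕ = 0.62814005; term = 0.62814005²·(1 − 0.11476094)·1090000/2201 = 172.97367.
Nonprofit: Wₕ = 0.04454197; term = 0.04454197²·(1 − 0.06323529)·1350000/86 = 29.174586.
Sum = 225.95608.

226.0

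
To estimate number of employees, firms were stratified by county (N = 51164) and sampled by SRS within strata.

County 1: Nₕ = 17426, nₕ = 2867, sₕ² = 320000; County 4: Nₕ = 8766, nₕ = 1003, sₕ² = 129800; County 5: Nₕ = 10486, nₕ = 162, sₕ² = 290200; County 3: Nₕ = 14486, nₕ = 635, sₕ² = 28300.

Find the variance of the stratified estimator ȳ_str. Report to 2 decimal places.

Var(ȳ_str) = Σₕ Wₕ²(1 − fₕ)sₕ²/nₕ with Wₕ = Nₕ/N, N = 51164.
County 1: Wₕ = 0.34059104; term = 0.34059104²·(1 − 0.16452427)·320000/2867 = 10.817392.
County 4: Wₕ = 0.17133140; term = 0.17133140²·(1 − 0.11441935)·129800/1003 = 3.3641537.
County 5: Wₕ = 0.20494879; term = 0.20494879²·(1 − 0.01544917)·290200/162 = 74.081755.
County 3: Wₕ = 0.28312876; term = 0.28312876²·(1 − 0.04383543)·28300/635 = 3.4159644.
Sum = 91.679265.

91.68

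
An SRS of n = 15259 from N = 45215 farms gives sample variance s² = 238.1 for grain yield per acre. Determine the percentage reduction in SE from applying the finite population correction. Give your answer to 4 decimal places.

f = n/N = 15259/45215 = 0.33747650.
SE_no-fpc = √(s²/n) = 0.1249156; SE_fpc = √((1−f)s²/n) = 0.10167573.
Ratio = √(1−f) = 0.81395546. Reduction = 100·(1 − 0.81395546) = 18.6045%.

18.6045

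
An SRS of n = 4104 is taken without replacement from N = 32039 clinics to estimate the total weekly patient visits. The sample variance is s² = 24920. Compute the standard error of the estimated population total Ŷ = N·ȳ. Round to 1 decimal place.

Var(Ŷ) = N²·Var(ȳ) = N²·(1 − n/N)·s²/n.
f = 4104/32039 = 0.12809389; Var(ȳ) = 0.87190611·24920/4104 = 5.2943227.
Var(Ŷ) = 32039² · 5.2943227 = 5.4346091 × 10^9.
SE(Ŷ) = √(5.4346091 × 10^9) = 73719.8.

73719.8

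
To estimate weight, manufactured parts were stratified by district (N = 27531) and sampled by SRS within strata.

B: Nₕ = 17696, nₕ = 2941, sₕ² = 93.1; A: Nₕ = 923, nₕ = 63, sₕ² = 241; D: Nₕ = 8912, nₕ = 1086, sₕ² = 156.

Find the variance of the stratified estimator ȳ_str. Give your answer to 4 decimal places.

0.0281

Var(ȳ_str) = Σₕ Wₕ²(1 − fₕ)sₕ²/nₕ with Wₕ = Nₕ/N, N = 27531.
B: Wₕ = 0.64276634; term = 0.64276634²·(1 − 0.16619575)·93.1/2941 = 0.010904983.
A: Wₕ = 0.03352584; term = 0.03352584²·(1 − 0.06825569)·241/63 = 0.0040062004.
D: Wₕ = 0.32370782; term = 0.32370782²·(1 − 0.12185817)·156/1086 = 0.013218002.
Sum = 0.028129185.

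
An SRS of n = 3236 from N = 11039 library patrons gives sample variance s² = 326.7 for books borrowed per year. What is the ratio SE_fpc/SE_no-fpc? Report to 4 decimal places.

f = n/N = 3236/11039 = 0.29314249.
SE_no-fpc = √(s²/n) = 0.31773884; SE_fpc = √((1−f)s²/n) = 0.26713836.
Ratio = √(1−f) = 0.84074818.

0.8407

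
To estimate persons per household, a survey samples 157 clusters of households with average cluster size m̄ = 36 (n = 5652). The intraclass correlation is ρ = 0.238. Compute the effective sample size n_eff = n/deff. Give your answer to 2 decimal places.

deff = 1 + (36 − 1)·0.238 = 1 + 8.33 = 9.33.
n_eff = 5652 / 9.33 = 605.79.

605.79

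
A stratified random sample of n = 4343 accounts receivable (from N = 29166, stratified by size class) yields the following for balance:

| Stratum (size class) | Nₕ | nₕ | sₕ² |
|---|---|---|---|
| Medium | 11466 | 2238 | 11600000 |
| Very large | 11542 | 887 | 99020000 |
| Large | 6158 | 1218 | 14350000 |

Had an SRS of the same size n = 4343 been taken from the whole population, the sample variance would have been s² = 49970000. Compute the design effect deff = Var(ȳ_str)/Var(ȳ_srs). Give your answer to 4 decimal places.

Var(ȳ_str) = Σ Wₕ²(1−fₕ)sₕ²/nₕ with Wₕ = Nₕ/29166:
  Medium: (11466/29166)²·(1−2238/11466)·11600000/2238 = 644.70893
  Very large: (11542/29166)²·(1−887/11542)·99020000/887 = 16139.129
  Large: (6158/29166)²·(1−1218/6158)·14350000/1218 = 421.32527
  → Var(ȳ_str) = 17205.163.
Var(ȳ_srs) = (1 − 4343/29166)·49970000/4343 = 9792.5752.
deff = 17205.163 / 9792.5752 = 1.7570.

1.7570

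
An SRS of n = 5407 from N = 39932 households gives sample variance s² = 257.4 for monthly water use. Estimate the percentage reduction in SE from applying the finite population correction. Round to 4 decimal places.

f = n/N = 5407/39932 = 0.13540519.
SE_no-fpc = √(s²/n) = 0.2181856; SE_fpc = √((1−f)s²/n) = 0.20287681.
Ratio = √(1−f) = 0.92983591. Reduction = 100·(1 − 0.92983591) = 7.0164%.

7.0164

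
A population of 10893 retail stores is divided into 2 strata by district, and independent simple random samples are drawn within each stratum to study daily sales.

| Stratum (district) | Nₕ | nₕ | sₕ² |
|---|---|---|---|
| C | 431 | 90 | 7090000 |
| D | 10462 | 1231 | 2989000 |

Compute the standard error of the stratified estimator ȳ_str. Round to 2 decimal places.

Var(ȳ_str) = Σₕ Wₕ²(1 − fₕ)sₕ²/nₕ with Wₕ = Nₕ/N, N = 10893.
C: Wₕ = 0.03956669; term = 0.03956669²·(1 − 0.20881671)·7090000/90 = 97.575406.
D: Wₕ = 0.96043331; term = 0.96043331²·(1 − 0.11766393)·2989000/1231 = 1976.2247.
Sum = 2073.8001.
SE = √(2073.8001) = 45.54.

45.54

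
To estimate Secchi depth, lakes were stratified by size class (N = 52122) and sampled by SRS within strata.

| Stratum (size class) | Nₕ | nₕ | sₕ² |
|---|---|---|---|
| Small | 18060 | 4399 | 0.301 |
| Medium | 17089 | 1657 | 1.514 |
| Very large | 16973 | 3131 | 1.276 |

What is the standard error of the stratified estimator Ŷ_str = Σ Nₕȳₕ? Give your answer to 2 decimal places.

Var(Ŷ_str) = Σₕ Nₕ²(1 − fₕ)sₕ²/nₕ.
Small: 18060²·(1 − 4399/18060)·0.301/4399 = 16881.568.
Medium: 17089²·(1 − 1657/17089)·1.514/1657 = 240958.49.
Very large: 16973²·(1 − 3131/16973)·1.276/3131 = 95746.975.
Sum = 353587.03.
SE = √(353587.03) = 594.63.

594.63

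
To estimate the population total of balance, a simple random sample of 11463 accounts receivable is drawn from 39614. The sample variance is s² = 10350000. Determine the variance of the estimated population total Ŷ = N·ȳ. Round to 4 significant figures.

1.007 × 10^12

Var(Ŷ) = N²·Var(ȳ) = N²·(1 − n/N)·s²/n.
f = 11463/39614 = 0.28936740; Var(ȳ) = 0.71063260·10350000/11463 = 641.63373.
Var(Ŷ) = 39614² · 641.63373 = 1.0068959 × 10^12.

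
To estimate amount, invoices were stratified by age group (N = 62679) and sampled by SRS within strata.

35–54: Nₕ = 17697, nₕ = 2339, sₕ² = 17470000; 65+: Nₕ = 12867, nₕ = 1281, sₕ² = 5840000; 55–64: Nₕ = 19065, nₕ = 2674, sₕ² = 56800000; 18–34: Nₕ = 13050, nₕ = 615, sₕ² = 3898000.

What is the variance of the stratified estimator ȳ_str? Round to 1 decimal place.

2641.1

Var(ȳ_str) = Σₕ Wₕ²(1 − fₕ)sₕ²/nₕ with Wₕ = Nₕ/N, N = 62679.
35–54: Wₕ = 0.28234337; term = 0.28234337²·(1 − 0.13216929)·17470000/2339 = 516.71715.
65+: Wₕ = 0.20528407; term = 0.20528407²·(1 − 0.09955701)·5840000/1281 = 172.99375.
55–64: Wₕ = 0.30416886; term = 0.30416886²·(1 − 0.14025702)·56800000/2674 = 1689.6046.
18–34: Wₕ = 0.20820370; term = 0.20820370²·(1 − 0.04712644)·3898000/615 = 261.80558.
Sum = 2641.1211.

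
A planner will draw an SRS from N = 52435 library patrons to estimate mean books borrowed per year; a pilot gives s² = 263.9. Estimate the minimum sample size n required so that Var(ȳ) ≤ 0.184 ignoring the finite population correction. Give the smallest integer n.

1435

Without fpc, n₀ = s²/D = 263.9/0.184 = 1434.2391.
Rounding up, n = 1435.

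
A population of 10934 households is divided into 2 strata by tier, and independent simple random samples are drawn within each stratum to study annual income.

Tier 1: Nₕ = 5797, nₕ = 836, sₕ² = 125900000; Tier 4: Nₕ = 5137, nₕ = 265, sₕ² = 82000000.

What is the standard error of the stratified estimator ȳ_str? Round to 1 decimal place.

317.8

Var(ȳ_str) = Σₕ Wₕ²(1 − fₕ)sₕ²/nₕ with Wₕ = Nₕ/N, N = 10934.
Tier 1: Wₕ = 0.53018109; term = 0.53018109²·(1 − 0.14421252)·125900000/836 = 36227.123.
Tier 4: Wₕ = 0.46981891; term = 0.46981891²·(1 − 0.05158653)·82000000/265 = 64777.873.
Sum = 101005.
SE = √(101005) = 317.8.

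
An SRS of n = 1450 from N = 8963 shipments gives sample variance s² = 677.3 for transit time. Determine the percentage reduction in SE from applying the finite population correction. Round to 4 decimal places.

8.4454

f = n/N = 1450/8963 = 0.16177619.
SE_no-fpc = √(s²/n) = 0.68344967; SE_fpc = √((1−f)s²/n) = 0.62572936.
Ratio = √(1−f) = 0.91554563. Reduction = 100·(1 − 0.91554563) = 8.4454%.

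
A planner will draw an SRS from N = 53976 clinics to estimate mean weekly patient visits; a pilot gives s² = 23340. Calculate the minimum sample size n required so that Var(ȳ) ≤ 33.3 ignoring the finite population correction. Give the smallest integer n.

Without fpc, n₀ = s²/D = 23340/33.3 = 700.9009.
Rounding up, n = 701.

701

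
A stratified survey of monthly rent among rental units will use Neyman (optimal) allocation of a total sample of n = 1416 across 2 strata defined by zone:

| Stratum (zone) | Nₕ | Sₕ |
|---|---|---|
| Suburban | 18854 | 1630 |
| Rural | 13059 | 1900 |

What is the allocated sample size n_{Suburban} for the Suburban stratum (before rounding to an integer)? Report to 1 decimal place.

Neyman allocation: nₕ = n·NₕSₕ / Σⱼ NⱼSⱼ.
Σ NⱼSⱼ = 18854·1630 + 13059·1900 = 5.554412 × 10^7.
n_{Suburban} = 1416·18854·1630 / (5.554412 × 10^7) = 783.5.

783.5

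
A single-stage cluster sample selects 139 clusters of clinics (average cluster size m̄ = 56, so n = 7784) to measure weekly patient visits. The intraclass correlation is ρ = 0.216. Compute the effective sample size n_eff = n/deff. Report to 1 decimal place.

604.3

deff = 1 + (56 − 1)·0.216 = 1 + 11.88 = 12.88.
n_eff = 7784 / 12.88 = 604.3.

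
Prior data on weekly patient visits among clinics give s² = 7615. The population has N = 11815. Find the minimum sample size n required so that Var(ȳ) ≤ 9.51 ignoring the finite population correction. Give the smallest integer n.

Without fpc, n₀ = s²/D = 7615/9.51 = 800.7361.
Rounding up, n = 801.

801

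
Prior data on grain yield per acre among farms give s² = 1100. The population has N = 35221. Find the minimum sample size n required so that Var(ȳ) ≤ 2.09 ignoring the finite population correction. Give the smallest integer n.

527

Without fpc, n₀ = s²/D = 1100/2.09 = 526.3158.
Rounding up, n = 527.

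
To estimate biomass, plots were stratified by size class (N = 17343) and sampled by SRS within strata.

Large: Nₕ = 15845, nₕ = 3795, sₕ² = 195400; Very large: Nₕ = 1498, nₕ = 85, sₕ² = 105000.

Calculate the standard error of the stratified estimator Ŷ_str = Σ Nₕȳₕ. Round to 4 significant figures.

Var(Ŷ_str) = Σₕ Nₕ²(1 − fₕ)sₕ²/nₕ.
Large: 15845²·(1 − 3795/15845)·195400/3795 = 9.8308726 × 10^9.
Very large: 1498²·(1 − 85/1498)·105000/85 = 2.6147149 × 10^9.
Sum = 1.2445588 × 10^10.
SE = √(1.2445588 × 10^10) = 111600.

111600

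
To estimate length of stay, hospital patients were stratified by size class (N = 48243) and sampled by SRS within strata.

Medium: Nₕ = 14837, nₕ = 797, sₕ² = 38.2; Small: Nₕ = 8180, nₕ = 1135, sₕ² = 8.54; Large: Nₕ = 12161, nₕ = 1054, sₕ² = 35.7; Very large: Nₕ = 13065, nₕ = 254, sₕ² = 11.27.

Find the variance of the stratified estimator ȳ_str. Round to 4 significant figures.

Var(ȳ_str) = Σₕ Wₕ²(1 − fₕ)sₕ²/nₕ with Wₕ = Nₕ/N, N = 48243.
Medium: Wₕ = 0.30754721; term = 0.30754721²·(1 − 0.05371706)·38.2/797 = 0.0042899243.
Small: Wₕ = 0.16955828; term = 0.16955828²·(1 − 0.13875306)·8.54/1135 = 1.8630637 × 10^-4.
Large: Wₕ = 0.25207802; term = 0.25207802²·(1 − 0.08667050)·35.7/1054 = 0.0019657354.
Very large: Wₕ = 0.27081649; term = 0.27081649²·(1 − 0.01944126)·11.27/254 = 0.0031909062.
Sum = 0.0096328723.

0.009633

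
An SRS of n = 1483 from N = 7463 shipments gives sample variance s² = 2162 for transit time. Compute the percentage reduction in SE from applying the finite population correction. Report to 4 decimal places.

f = n/N = 1483/7463 = 0.19871365.
SE_no-fpc = √(s²/n) = 1.207417; SE_fpc = √((1−f)s²/n) = 1.0808144.
Ratio = √(1−f) = 0.89514599. Reduction = 100·(1 − 0.89514599) = 10.4854%.

10.4854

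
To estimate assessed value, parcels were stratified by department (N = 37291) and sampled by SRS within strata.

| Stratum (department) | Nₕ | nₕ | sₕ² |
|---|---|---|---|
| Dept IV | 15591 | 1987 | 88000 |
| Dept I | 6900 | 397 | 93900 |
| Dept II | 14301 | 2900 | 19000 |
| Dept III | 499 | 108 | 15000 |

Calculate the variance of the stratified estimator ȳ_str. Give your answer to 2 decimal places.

15.17

Var(ȳ_str) = Σₕ Wₕ²(1 − fₕ)sₕ²/nₕ with Wₕ = Nₕ/N, N = 37291.
Dept IV: Wₕ = 0.41809016; term = 0.41809016²·(1 − 0.12744532)·88000/1987 = 6.7548754.
Dept I: Wₕ = 0.18503124; term = 0.18503124²·(1 − 0.05753623)·93900/397 = 7.6318508.
Dept II: Wₕ = 0.38349736; term = 0.38349736²·(1 − 0.20278302)·19000/2900 = 0.76816921.
Dept III: Wₕ = 0.01338124; term = 0.01338124²·(1 − 0.21643287)·15000/108 = 0.01948663.
Sum = 15.174382.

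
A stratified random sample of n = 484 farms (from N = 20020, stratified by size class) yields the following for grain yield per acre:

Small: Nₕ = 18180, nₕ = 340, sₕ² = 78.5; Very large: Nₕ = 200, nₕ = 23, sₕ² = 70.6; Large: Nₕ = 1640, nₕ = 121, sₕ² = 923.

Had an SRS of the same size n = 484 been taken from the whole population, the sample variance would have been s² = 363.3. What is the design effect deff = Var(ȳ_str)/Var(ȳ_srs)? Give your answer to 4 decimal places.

Var(ȳ_str) = Σ Wₕ²(1−fₕ)sₕ²/nₕ with Wₕ = Nₕ/20020:
  Small: (18180/20020)²·(1−340/18180)·78.5/340 = 0.18683203
  Very large: (200/20020)²·(1−23/200)·70.6/23 = 2.7111402 × 10^-4
  Large: (1640/20020)²·(1−121/1640)·923/121 = 0.047412167
  → Var(ȳ_str) = 0.23451531.
Var(ȳ_srs) = (1 − 484/20020)·363.3/484 = 0.73247298.
deff = 0.23451531 / 0.73247298 = 0.3202.

0.3202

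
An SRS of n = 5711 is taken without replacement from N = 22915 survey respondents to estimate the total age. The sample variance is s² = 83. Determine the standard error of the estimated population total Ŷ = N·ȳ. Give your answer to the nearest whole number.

Var(Ŷ) = N²·Var(ȳ) = N²·(1 − n/N)·s²/n.
f = 5711/22915 = 0.24922540; Var(ȳ) = 0.75077460·83/5711 = 0.010911275.
Var(Ŷ) = 22915² · 0.010911275 = 5.7294802 × 10^6.
SE(Ŷ) = √(5.7294802 × 10^6) = 2394.

2394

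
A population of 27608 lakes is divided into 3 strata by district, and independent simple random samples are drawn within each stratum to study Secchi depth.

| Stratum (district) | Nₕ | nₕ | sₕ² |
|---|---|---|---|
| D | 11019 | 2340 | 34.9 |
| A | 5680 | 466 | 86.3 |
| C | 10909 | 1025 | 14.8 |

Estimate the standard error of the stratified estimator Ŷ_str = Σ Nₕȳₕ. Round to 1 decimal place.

2909.9

Var(Ŷ_str) = Σₕ Nₕ²(1 − fₕ)sₕ²/nₕ.
D: 11019²·(1 − 2340/11019)·34.9/2340 = 1.4263347 × 10^6.
A: 5680²·(1 − 466/5680)·86.3/466 = 5.4845909 × 10^6.
C: 10909²·(1 − 1025/10909)·14.8/1025 = 1.5568814 × 10^6.
Sum = 8.467807 × 10^6.
SE = √(8.467807 × 10^6) = 2909.9.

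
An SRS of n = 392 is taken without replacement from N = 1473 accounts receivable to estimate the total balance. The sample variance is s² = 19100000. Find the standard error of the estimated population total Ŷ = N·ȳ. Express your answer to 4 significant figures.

278500

Var(Ŷ) = N²·Var(ȳ) = N²·(1 − n/N)·s²/n.
f = 392/1473 = 0.26612356; Var(ȳ) = 0.73387644·19100000/392 = 35757.755.
Var(Ŷ) = 1473² · 35757.755 = 7.7584638 × 10^10.
SE(Ŷ) = √(7.7584638 × 10^10) = 278500.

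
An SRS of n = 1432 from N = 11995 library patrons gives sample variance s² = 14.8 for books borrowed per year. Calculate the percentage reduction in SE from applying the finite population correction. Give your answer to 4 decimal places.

6.1588

f = n/N = 1432/11995 = 0.11938308.
SE_no-fpc = √(s²/n) = 0.10166216; SE_fpc = √((1−f)s²/n) = 0.095400986.
Ratio = √(1−f) = 0.93841192. Reduction = 100·(1 − 0.93841192) = 6.1588%.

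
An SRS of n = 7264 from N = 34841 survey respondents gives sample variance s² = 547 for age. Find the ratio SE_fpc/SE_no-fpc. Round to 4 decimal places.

0.8897

f = n/N = 7264/34841 = 0.20849000.
SE_no-fpc = √(s²/n) = 0.27441367; SE_fpc = √((1−f)s²/n) = 0.24413719.
Ratio = √(1−f) = 0.88966848.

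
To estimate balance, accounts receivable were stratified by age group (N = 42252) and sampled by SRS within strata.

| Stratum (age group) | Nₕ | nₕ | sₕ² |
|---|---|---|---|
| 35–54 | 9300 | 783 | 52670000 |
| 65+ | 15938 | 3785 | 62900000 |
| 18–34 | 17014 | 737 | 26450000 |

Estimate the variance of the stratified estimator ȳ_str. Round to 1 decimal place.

Var(ȳ_str) = Σₕ Wₕ²(1 − fₕ)sₕ²/nₕ with Wₕ = Nₕ/N, N = 42252.
35–54: Wₕ = 0.22010792; term = 0.22010792²·(1 − 0.08419355)·52670000/783 = 2984.5345.
65+: Wₕ = 0.37721291; term = 0.37721291²·(1 − 0.23748275)·62900000/3785 = 1803.049.
18–34: Wₕ = 0.40267916; term = 0.40267916²·(1 − 0.04331727)·26450000/737 = 5567.2976.
Sum = 10354.881.

10354.9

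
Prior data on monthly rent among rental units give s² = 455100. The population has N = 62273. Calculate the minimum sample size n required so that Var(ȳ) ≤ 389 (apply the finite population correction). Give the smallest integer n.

Without fpc, n₀ = s²/D = 455100/389 = 1169.9229.
With fpc, (1 − n/N)·s²/n ≤ D requires n ≥ n₀/(1 + n₀/N) = 1169.9229/(1 + 1169.9229/62273) = 1148.3489.
Rounding up, n = 1149.

1149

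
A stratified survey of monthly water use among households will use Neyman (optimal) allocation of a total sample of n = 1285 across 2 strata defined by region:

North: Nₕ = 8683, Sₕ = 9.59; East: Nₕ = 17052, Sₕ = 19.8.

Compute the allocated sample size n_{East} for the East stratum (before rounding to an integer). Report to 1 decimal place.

1030.8

Neyman allocation: nₕ = n·NₕSₕ / Σⱼ NⱼSⱼ.
Σ NⱼSⱼ = 8683·9.59 + 17052·19.8 = 420899.57.
n_{East} = 1285·17052·19.8 / 420899.57 = 1030.8.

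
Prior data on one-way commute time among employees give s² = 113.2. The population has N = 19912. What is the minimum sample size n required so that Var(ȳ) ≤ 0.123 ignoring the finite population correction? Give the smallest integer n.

921

Without fpc, n₀ = s²/D = 113.2/0.123 = 920.3252.
Rounding up, n = 921.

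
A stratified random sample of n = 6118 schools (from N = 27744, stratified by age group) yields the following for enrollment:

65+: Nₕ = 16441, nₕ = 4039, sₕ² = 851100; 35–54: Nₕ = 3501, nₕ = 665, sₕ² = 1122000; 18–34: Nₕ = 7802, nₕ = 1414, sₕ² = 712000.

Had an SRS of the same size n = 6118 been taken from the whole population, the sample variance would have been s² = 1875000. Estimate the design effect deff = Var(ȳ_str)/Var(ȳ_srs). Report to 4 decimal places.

Var(ȳ_str) = Σ Wₕ²(1−fₕ)sₕ²/nₕ with Wₕ = Nₕ/27744:
  65+: (16441/27744)²·(1−4039/16441)·851100/4039 = 55.819834
  35–54: (3501/27744)²·(1−665/3501)·1122000/665 = 21.763633
  18–34: (7802/27744)²·(1−1414/7802)·712000/1414 = 32.60343
  → Var(ȳ_str) = 110.1869.
Var(ȳ_srs) = (1 − 6118/27744)·1875000/6118 = 238.89052.
deff = 110.1869 / 238.89052 = 0.4612.

0.4612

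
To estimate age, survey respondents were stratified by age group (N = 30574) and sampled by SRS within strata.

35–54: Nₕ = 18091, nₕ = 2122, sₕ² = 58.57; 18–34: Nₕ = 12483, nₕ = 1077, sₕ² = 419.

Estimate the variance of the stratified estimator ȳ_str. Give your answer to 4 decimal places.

Var(ȳ_str) = Σₕ Wₕ²(1 − fₕ)sₕ²/nₕ with Wₕ = Nₕ/N, N = 30574.
35–54: Wₕ = 0.59171191; term = 0.59171191²·(1 − 0.11729589)·58.57/2122 = 0.0085303258.
18–34: Wₕ = 0.40828809; term = 0.40828809²·(1 − 0.08627734)·419/1077 = 0.059257883.
Sum = 0.067788209.

0.0678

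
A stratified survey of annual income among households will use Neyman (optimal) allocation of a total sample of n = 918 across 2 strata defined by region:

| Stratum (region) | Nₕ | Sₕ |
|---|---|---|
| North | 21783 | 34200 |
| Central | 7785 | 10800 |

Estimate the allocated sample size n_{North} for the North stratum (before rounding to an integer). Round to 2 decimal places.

Neyman allocation: nₕ = n·NₕSₕ / Σⱼ NⱼSⱼ.
Σ NⱼSⱼ = 21783·34200 + 7785·10800 = 8.290566 × 10^8.
n_{North} = 918·21783·34200 / (8.290566 × 10^8) = 824.90.

824.90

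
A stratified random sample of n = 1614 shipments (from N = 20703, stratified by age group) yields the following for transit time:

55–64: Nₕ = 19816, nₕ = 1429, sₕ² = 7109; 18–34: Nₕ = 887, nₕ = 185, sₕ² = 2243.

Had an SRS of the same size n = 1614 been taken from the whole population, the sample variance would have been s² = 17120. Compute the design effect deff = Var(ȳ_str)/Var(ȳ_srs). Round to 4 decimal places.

0.4342

Var(ȳ_str) = Σ Wₕ²(1−fₕ)sₕ²/nₕ with Wₕ = Nₕ/20703:
  55–64: (19816/20703)²·(1−1429/19816)·7109/1429 = 4.2289893
  18–34: (887/20703)²·(1−185/887)·2243/185 = 0.017613745
  → Var(ȳ_str) = 4.246603.
Var(ȳ_srs) = (1 − 1614/20703)·17120/1614 = 9.7802538.
deff = 4.246603 / 9.7802538 = 0.4342.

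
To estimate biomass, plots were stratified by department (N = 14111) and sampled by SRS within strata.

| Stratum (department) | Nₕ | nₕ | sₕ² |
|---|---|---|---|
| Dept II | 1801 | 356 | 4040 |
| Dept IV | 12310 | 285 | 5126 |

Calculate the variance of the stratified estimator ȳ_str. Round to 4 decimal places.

Var(ȳ_str) = Σₕ Wₕ²(1 − fₕ)sₕ²/nₕ with Wₕ = Nₕ/N, N = 14111.
Dept II: Wₕ = 0.12763093; term = 0.12763093²·(1 − 0.19766796)·4040/356 = 0.14831919.
Dept IV: Wₕ = 0.87236907; term = 0.87236907²·(1 − 0.02315191)·5126/285 = 13.37092.
Sum = 13.519239.

13.5192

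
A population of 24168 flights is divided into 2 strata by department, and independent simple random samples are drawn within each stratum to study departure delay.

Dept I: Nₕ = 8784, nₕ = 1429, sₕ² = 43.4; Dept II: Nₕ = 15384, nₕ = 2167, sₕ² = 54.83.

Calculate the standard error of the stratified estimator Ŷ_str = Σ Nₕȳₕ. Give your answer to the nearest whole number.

Var(Ŷ_str) = Σₕ Nₕ²(1 − fₕ)sₕ²/nₕ.
Dept I: 8784²·(1 − 1429/8784)·43.4/1429 = 1.9621514 × 10^6.
Dept II: 15384²·(1 − 2167/15384)·54.83/2167 = 5.1447171 × 10^6.
Sum = 7.1068685 × 10^6.
SE = √(7.1068685 × 10^6) = 2666.

2666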